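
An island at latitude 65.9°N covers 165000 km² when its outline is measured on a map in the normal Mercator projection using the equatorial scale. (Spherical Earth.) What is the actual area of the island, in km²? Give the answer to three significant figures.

27500 km²

Mercator is conformal, so the point scale is isotropic: h = k = sec φ = 1/cos φ.
Areal scale = k² = sec²φ = 1/cos²(65.9°) = 1/0.4083² = 5.998.
True area = apparent / (areal scale) = 165000 / 5.998 ≈ 27500 km².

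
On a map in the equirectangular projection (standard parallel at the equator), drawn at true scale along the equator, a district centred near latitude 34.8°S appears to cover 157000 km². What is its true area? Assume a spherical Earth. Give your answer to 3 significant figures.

For the equirectangular projection with φ₀ = 0 (plate carrée), h = 1 along meridians and k = sec φ along parallels.
Areal scale = h·k = 1 × sec φ; at 34.8°, h = 1.000, k = 1.218, so h·k = 1.218.
True area = apparent / (areal scale) = 157000 / 1.218 ≈ 129000 km².

129000 km²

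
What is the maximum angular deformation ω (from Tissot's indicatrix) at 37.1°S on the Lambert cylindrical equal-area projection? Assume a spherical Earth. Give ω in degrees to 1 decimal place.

The Lambert cylindrical equal-area projection is the cylindrical equal-area projection with its standard parallel at the equator (φ₀ = 0). A cylindrical equal-area projection with standard parallel φ₀ has meridian scale h = cos φ / cos φ₀ and parallel scale k = cos φ₀ / cos φ (so areas are preserved, h·k = 1).
At 37.1°: h = 0.7976, k = 1.254; principal scales a = 1.254, b = 0.7976.
sin(ω/2) = (a − b)/(a + b) = 0.4562/2.051 = 0.2224, so ω = 2 arcsin(0.2224) ≈ 25.7°.

25.7°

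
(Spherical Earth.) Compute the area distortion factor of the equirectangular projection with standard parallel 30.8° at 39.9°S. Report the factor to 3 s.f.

In the equirectangular projection with standard parallel φ₀ = 30.8° (x = Rλ cos φ₀, y = Rφ), meridians are true-scale (h = 1) and the parallel scale is k = cos φ₀ / cos φ.
Areal scale = h·k = 1 × cos φ₀ / cos φ; at 39.9°, h = 1.000, k = 1.120, so h·k = 1.120.

1.12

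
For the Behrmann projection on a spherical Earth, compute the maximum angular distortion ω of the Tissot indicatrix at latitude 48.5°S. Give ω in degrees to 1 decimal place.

30.3°

Behrmann is a cylindrical equal-area projection with standard parallels at ±30°. Cylindrical equal-area (φ₀ = 30°): h = cos φ / cos 30° along meridians, k = cos 30° / cos φ along parallels; h·k = 1.
At 48.5°: h = 0.7651, k = 1.307; principal scales a = 1.307, b = 0.7651.
sin(ω/2) = (a − b)/(a + b) = 0.5418/2.072 = 0.2615, so ω = 2 arcsin(0.2615) ≈ 30.3°.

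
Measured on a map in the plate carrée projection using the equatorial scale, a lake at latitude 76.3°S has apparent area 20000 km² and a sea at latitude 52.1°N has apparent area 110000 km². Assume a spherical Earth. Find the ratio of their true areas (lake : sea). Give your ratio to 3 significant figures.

On the plate carrée, areal scale = h·k = 1 × sec φ, so true area = apparent × cos φ.
True area of lake: 20000 × cos(76.3°) = 20000 × 0.2368 = 4737 km².
True area of sea: 110000 × cos(52.1°) = 110000 × 0.6143 = 67570 km².
Ratio = 4737 / 67570 ≈ 0.0701.

0.0701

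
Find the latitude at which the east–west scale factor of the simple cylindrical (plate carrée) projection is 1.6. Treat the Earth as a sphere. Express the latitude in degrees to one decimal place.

51.3°

Plate carrée: h = 1, k = sec φ along parallels.
sec φ = 1.6  ⇒  cos φ = 0.6250  ⇒  φ ≈ 51.3°.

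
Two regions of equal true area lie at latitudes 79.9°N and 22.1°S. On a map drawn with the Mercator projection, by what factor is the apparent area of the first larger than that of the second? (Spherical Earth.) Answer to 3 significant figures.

On Mercator, area is exaggerated by sec²φ = 1/cos²φ.
At 79.9°: sec²(79.9°) = 1/0.1754² = 32.52.
At 22.1°: sec²(22.1°) = 1/0.9265² = 1.165.
Ratio = 32.52/1.165 = cos²(22.1°)/cos²(79.9°) ≈ 27.9.

27.9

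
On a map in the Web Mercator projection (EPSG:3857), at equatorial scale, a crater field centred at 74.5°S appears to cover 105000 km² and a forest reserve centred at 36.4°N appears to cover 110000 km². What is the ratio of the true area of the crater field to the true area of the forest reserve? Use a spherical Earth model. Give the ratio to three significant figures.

Since Mercator area scale is 1/cos²φ, the true area equals the apparent area multiplied by cos²φ.
True area of crater field: 105000 × cos²(74.5°) = 105000 × 0.07142 = 7499 km².
True area of forest reserve: 110000 × cos²(36.4°) = 110000 × 0.6479 = 71260 km².
Ratio = 7499 / 71260 ≈ 0.105.

0.105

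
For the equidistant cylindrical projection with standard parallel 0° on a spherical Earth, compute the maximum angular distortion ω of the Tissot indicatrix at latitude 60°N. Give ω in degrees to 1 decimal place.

38.9°

Plate carrée maps x = Rλ, y = Rφ. The meridian scale is h = 1 and the parallel scale is k = 1/cos φ = sec φ.
At 60°: h = 1.000, k = 2.000; principal scales a = 2.000, b = 1.000.
sin(ω/2) = (a − b)/(a + b) = 1.0000/3.000 = 0.3333, so ω = 2 arcsin(0.3333) ≈ 38.9°.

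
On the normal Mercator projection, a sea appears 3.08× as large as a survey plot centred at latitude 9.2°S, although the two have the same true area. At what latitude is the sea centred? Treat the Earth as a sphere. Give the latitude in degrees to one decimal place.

55.8°

Mercator areal scale is sec²φ, so apparent-area ratio = sec²φ₁ / sec²φ₂ = cos²φ₂ / cos²φ₁.
cos²φ₂ / cos²φ₁ = 3.08  ⇒  cos φ₁ = cos 9.2° / √3.08 = 0.9871/1.755 = 0.5625.
φ₁ = arccos(0.5625) ≈ 55.8°.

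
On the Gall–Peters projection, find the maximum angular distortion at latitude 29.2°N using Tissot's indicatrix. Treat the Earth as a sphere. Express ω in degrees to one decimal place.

24.0°

Gall–Peters is a cylindrical equal-area projection with standard parallels at ±45°. A cylindrical equal-area projection with standard parallel φ₀ has meridian scale h = cos φ / cos φ₀ and parallel scale k = cos φ₀ / cos φ (so areas are preserved, h·k = 1).
At 29.2°: h = 1.234, k = 0.8100; principal scales a = 1.234, b = 0.8100.
sin(ω/2) = (a − b)/(a + b) = 0.4245/2.045 = 0.2076, so ω = 2 arcsin(0.2076) ≈ 24.0°.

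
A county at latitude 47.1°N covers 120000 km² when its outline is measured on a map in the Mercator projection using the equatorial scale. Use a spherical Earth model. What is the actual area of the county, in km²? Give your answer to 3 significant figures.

55600 km²

Mercator is conformal, so the point scale is isotropic: h = k = sec φ = 1/cos φ.
Areal scale = k² = sec²φ = 1/cos²(47.1°) = 1/0.6807² = 2.158.
True area = apparent / (areal scale) = 120000 / 2.158 ≈ 55600 km².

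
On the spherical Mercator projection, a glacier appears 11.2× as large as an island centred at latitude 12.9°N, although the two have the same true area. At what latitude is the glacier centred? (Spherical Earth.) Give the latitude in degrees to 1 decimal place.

73.1°

On Mercator, (apparent₁)/(apparent₂) = sec²φ₁ / sec²φ₂ when true areas are equal.
cos²φ₂ / cos²φ₁ = 11.2  ⇒  cos φ₁ = cos 12.9° / √11.2 = 0.9748/3.347 = 0.2913.
φ₁ = arccos(0.2913) ≈ 73.1°.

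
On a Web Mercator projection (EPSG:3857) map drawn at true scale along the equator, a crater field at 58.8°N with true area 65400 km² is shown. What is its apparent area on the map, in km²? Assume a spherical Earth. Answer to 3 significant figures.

244000 km²

Mercator is conformal, so the point scale is isotropic: h = k = sec φ = 1/cos φ.
Areal scale = k² = sec²φ = 1/cos²(58.8°) = 1/0.5180² = 3.726.
Apparent area = 65400 × 3.726 ≈ 244000 km².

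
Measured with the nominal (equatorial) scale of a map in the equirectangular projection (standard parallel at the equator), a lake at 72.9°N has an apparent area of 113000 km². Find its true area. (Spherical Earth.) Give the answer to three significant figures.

For the equirectangular projection with φ₀ = 0 (plate carrée), h = 1 along meridians and k = sec φ along parallels.
Areal scale = h·k = 1 × sec φ; at 72.9°, h = 1.000, k = 3.401, so h·k = 3.401.
True area = apparent / (areal scale) = 113000 / 3.401 ≈ 33200 km².

33200 km²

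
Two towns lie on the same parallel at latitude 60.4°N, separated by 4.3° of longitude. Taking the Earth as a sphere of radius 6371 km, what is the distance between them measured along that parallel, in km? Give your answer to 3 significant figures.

Arc length along a parallel = R cos φ · Δλ (with Δλ in radians).
= 6371 × cos 60.4° × (4.3° × π/180) = 6371 × 0.4939 × 0.07505 ≈ 236 km.

236 km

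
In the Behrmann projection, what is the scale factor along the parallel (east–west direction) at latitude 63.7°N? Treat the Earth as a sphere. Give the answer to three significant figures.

The Behrmann projection is cylindrical equal-area with φ₀ = 30°. Cylindrical equal-area (φ₀ = 30°): h = cos φ / cos 30° along meridians, k = cos 30° / cos φ along parallels; h·k = 1.
k = cos 30° / cos 63.7° = 0.8660/0.4431 = 1.955.

1.95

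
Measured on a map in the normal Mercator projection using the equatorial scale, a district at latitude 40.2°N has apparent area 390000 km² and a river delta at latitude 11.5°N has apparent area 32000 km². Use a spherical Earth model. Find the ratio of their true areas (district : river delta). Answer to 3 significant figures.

Since Mercator area scale is 1/cos²φ, the true area equals the apparent area multiplied by cos²φ.
True area of district: 390000 × cos²(40.2°) = 390000 × 0.5834 = 227500 km².
True area of river delta: 32000 × cos²(11.5°) = 32000 × 0.9603 = 30730 km².
Ratio = 227500 / 30730 ≈ 7.40.

7.40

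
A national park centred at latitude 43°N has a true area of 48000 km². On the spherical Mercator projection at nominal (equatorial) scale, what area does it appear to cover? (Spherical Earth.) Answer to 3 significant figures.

Mercator is conformal, so the point scale is isotropic: h = k = sec φ = 1/cos φ.
Areal scale = k² = sec²φ = 1/cos²(43°) = 1/0.7314² = 1.870.
Apparent area = 48000 × 1.870 ≈ 89700 km².

89700 km²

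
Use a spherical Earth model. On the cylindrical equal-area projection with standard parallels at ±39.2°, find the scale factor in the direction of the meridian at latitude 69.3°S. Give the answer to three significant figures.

0.456

A cylindrical equal-area projection with standard parallel φ₀ has meridian scale h = cos φ / cos φ₀ and parallel scale k = cos φ₀ / cos φ (so areas are preserved, h·k = 1).
h = cos 69.3° / cos 39.2° = 0.3535/0.7749 = 0.4561.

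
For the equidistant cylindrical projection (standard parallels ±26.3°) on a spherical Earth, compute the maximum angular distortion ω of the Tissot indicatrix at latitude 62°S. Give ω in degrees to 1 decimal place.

36.4°

In the equirectangular projection with standard parallel φ₀ = 26.3° (x = Rλ cos φ₀, y = Rφ), meridians are true-scale (h = 1) and the parallel scale is k = cos φ₀ / cos φ.
At 62°: h = 1.000, k = 1.910; principal scales a = 1.910, b = 1.000.
sin(ω/2) = (a − b)/(a + b) = 0.9096/2.910 = 0.3126, so ω = 2 arcsin(0.3126) ≈ 36.4°.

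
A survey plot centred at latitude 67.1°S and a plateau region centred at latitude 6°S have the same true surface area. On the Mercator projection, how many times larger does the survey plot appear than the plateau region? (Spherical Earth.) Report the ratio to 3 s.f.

6.53

On Mercator, area is exaggerated by sec²φ = 1/cos²φ.
At 67.1°: sec²(67.1°) = 1/0.3891² = 6.604.
At 6°: sec²(6°) = 1/0.9945² = 1.011.
Ratio = 6.604/1.011 = cos²(6°)/cos²(67.1°) ≈ 6.53.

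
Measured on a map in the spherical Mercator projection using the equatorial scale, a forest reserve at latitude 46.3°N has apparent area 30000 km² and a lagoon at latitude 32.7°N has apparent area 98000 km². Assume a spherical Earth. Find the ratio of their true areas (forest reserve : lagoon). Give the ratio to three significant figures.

0.206

Mercator's areal exaggeration is sec²φ; hence true area = (apparent area) · cos²φ.
True area of forest reserve: 30000 × cos²(46.3°) = 30000 × 0.4773 = 14320 km².
True area of lagoon: 98000 × cos²(32.7°) = 98000 × 0.7081 = 69400 km².
Ratio = 14320 / 69400 ≈ 0.206.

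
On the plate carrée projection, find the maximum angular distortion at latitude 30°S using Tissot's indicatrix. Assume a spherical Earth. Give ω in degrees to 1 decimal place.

For the equirectangular projection with φ₀ = 0 (plate carrée), h = 1 along meridians and k = sec φ along parallels.
At 30°: h = 1.000, k = 1.155; principal scales a = 1.155, b = 1.000.
sin(ω/2) = (a − b)/(a + b) = 0.1547/2.155 = 0.07180, so ω = 2 arcsin(0.07180) ≈ 8.2°.

8.2°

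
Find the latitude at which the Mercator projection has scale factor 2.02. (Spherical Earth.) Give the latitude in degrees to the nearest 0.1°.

60.3°

Mercator scale is k = sec φ = 1/cos φ.
1/cos φ = 2.02  ⇒  cos φ = 0.4950  ⇒  φ = arccos(0.4950) ≈ 60.3°.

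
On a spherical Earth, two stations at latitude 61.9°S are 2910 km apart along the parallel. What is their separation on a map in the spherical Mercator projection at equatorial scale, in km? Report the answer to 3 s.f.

6180 km

The Mercator projection is conformal; its linear scale factor is the same in every direction and equals sec φ = 1/cos φ.
Along the parallel, k = sec 61.9° = 1/0.4710 = 2.123.
Map distance = 2910 × 2.123 ≈ 6180 km.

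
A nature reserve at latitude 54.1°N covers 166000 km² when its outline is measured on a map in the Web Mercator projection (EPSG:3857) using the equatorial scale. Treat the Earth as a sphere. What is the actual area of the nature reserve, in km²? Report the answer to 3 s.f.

57100 km²

The Mercator projection is conformal; its linear scale factor is the same in every direction and equals sec φ = 1/cos φ.
Areal scale = k² = sec²φ = 1/cos²(54.1°) = 1/0.5864² = 2.908.
True area = apparent / (areal scale) = 166000 / 2.908 ≈ 57100 km².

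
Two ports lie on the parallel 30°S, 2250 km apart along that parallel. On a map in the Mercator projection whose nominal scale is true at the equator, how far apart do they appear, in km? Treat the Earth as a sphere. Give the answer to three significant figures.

2600 km

Mercator is conformal, so the point scale is isotropic: h = k = sec φ = 1/cos φ.
Along the parallel, k = sec 30° = 1/0.8660 = 1.155.
Map distance = 2250 × 1.155 ≈ 2600 km.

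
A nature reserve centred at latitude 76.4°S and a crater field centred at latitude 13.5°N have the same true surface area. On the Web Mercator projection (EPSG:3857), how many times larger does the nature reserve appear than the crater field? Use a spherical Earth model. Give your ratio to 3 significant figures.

17.1

Mercator areal scale is sec²φ.
At 76.4°: sec²(76.4°) = 1/0.2351² = 18.09.
At 13.5°: sec²(13.5°) = 1/0.9724² = 1.058.
Ratio = 18.09/1.058 = cos²(13.5°)/cos²(76.4°) ≈ 17.1.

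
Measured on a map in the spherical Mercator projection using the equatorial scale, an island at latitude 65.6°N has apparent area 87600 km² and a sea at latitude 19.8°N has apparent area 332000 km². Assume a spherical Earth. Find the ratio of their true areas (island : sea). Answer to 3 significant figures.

0.0509

On Mercator the areal scale is sec²φ, so true area = apparent × cos²φ.
True area of island: 87600 × cos²(65.6°) = 87600 × 0.1707 = 14950 km².
True area of sea: 332000 × cos²(19.8°) = 332000 × 0.8853 = 293900 km².
Ratio = 14950 / 293900 ≈ 0.0509.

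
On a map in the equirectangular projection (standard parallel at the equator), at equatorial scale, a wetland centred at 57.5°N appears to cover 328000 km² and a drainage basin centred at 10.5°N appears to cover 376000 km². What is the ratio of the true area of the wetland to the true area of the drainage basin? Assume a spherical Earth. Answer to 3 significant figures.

0.477

On the plate carrée, areal scale = h·k = 1 × sec φ, so true area = apparent × cos φ.
True area of wetland: 328000 × cos(57.5°) = 328000 × 0.5373 = 176200 km².
True area of drainage basin: 376000 × cos(10.5°) = 376000 × 0.9833 = 369700 km².
Ratio = 176200 / 369700 ≈ 0.477.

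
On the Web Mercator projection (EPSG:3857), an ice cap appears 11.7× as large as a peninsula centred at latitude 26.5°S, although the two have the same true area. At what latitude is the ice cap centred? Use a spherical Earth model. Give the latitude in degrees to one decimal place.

74.8°

On Mercator, (apparent₁)/(apparent₂) = sec²φ₁ / sec²φ₂ when true areas are equal.
cos²φ₂ / cos²φ₁ = 11.7  ⇒  cos φ₁ = cos 26.5° / √11.7 = 0.8949/3.421 = 0.2616.
φ₁ = arccos(0.2616) ≈ 74.8°.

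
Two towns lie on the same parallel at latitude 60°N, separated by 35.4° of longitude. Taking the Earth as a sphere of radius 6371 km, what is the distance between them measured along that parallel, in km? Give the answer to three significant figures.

Arc length along a parallel = R cos φ · Δλ (with Δλ in radians).
= 6371 × cos 60° × (35.4° × π/180) = 6371 × 0.5000 × 0.6178 ≈ 1970 km.

1970 km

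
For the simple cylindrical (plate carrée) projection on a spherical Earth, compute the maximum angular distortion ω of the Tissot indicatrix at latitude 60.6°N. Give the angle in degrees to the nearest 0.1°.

39.9°

Plate carrée maps x = Rλ, y = Rφ. The meridian scale is h = 1 and the parallel scale is k = 1/cos φ = sec φ.
At 60.6°: h = 1.000, k = 2.037; principal scales a = 2.037, b = 1.000.
sin(ω/2) = (a − b)/(a + b) = 1.037/3.037 = 0.3415, so ω = 2 arcsin(0.3415) ≈ 39.9°.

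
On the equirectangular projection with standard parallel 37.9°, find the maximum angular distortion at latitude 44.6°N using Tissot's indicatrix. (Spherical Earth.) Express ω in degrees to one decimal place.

5.9°

The equidistant cylindrical projection with φ₀ = 37.9° has h = 1 (meridians true) and k = cos φ₀ / cos φ along parallels.
At 44.6°: h = 1.000, k = 1.108; principal scales a = 1.108, b = 1.000.
sin(ω/2) = (a − b)/(a + b) = 0.1082/2.108 = 0.05133, so ω = 2 arcsin(0.05133) ≈ 5.9°.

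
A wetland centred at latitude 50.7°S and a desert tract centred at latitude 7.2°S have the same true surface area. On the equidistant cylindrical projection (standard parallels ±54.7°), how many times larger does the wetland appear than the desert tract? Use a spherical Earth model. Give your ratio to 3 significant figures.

1.57

The equidistant cylindrical projection with φ₀ = 54.7° has h = 1 (meridians true) and k = cos φ₀ / cos φ along parallels.
Areal scale at 50.7°: h·k = 1.000 × 0.9123 = 0.9123.
Areal scale at 7.2°: h·k = 1.000 × 0.5825 = 0.5825.
Ratio = 0.9123/0.5825 ≈ 1.57.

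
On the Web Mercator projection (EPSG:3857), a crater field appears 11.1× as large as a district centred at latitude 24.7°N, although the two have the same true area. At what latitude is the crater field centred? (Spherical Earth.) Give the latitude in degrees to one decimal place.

For equal true areas on Mercator, apparent areas scale as sec²φ, so the ratio is cos²φ₂ / cos²φ₁.
cos²φ₂ / cos²φ₁ = 11.1  ⇒  cos φ₁ = cos 24.7° / √11.1 = 0.9085/3.332 = 0.2727.
φ₁ = arccos(0.2727) ≈ 74.2°.

74.2°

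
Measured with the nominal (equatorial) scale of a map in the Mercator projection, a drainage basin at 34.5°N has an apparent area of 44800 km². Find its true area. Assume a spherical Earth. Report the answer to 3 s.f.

30400 km²

The Mercator projection is conformal; its linear scale factor is the same in every direction and equals sec φ = 1/cos φ.
Areal scale = k² = sec²φ = 1/cos²(34.5°) = 1/0.8241² = 1.472.
True area = apparent / (areal scale) = 44800 / 1.472 ≈ 30400 km².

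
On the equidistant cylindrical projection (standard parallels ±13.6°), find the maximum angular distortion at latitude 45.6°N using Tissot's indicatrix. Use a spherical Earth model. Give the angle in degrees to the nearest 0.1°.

The equidistant cylindrical projection with φ₀ = 13.6° has h = 1 (meridians true) and k = cos φ₀ / cos φ along parallels.
At 45.6°: h = 1.000, k = 1.389; principal scales a = 1.389, b = 1.000.
sin(ω/2) = (a − b)/(a + b) = 0.3892/2.389 = 0.1629, so ω = 2 arcsin(0.1629) ≈ 18.7°.

18.7°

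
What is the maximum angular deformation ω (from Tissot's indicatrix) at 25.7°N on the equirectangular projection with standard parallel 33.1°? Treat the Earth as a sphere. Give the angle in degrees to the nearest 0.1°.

4.2°

The equidistant cylindrical projection with φ₀ = 33.1° has h = 1 (meridians true) and k = cos φ₀ / cos φ along parallels.
At 25.7°: h = 1.000, k = 0.9297; principal scales a = 1.000, b = 0.9297.
sin(ω/2) = (a − b)/(a + b) = 0.07031/1.930 = 0.03644, so ω = 2 arcsin(0.03644) ≈ 4.2°.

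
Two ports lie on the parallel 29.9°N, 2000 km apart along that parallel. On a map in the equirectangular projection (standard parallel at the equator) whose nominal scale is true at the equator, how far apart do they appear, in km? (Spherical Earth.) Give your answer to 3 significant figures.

2310 km

In the plate carrée (x = Rλ, y = Rφ), meridians are true-scale (h = 1) and parallels are stretched by k = sec φ.
Along the parallel, k = sec 29.9° = 1/0.8669 = 1.154.
Map distance = 2000 × 1.154 ≈ 2310 km.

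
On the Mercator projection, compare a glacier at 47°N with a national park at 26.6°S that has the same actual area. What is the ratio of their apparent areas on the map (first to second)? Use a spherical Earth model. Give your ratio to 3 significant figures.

Mercator is conformal with k = sec φ, so areal scale = k² = sec²φ.
At 47°: sec²(47°) = 1/0.6820² = 2.150.
At 26.6°: sec²(26.6°) = 1/0.8942² = 1.251.
Ratio = 2.150/1.251 = cos²(26.6°)/cos²(47°) ≈ 1.72.

1.72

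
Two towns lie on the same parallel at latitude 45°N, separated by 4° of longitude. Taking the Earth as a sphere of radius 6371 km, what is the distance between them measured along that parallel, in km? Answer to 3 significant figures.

Arc length along a parallel = R cos φ · Δλ (with Δλ in radians).
= 6371 × cos 45° × (4° × π/180) = 6371 × 0.7071 × 0.06981 ≈ 315 km.

315 km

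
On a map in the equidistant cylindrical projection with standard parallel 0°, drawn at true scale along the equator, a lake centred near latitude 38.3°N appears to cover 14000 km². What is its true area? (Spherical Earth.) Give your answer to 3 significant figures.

11000 km²

In the plate carrée (x = Rλ, y = Rφ), meridians are true-scale (h = 1) and parallels are stretched by k = sec φ.
Areal scale = h·k = 1 × sec φ; at 38.3°, h = 1.000, k = 1.274, so h·k = 1.274.
True area = apparent / (areal scale) = 14000 / 1.274 ≈ 11000 km².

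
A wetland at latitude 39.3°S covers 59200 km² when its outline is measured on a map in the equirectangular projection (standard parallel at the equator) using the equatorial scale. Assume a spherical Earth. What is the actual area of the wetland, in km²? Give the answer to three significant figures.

45800 km²

For the equirectangular projection with φ₀ = 0 (plate carrée), h = 1 along meridians and k = sec φ along parallels.
Areal scale = h·k = 1 × sec φ; at 39.3°, h = 1.000, k = 1.292, so h·k = 1.292.
True area = apparent / (areal scale) = 59200 / 1.292 ≈ 45800 km².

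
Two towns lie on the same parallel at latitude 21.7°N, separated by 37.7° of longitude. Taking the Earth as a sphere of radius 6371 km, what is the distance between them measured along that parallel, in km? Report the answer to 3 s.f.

3890 km

Arc length along a parallel = R cos φ · Δλ (with Δλ in radians).
= 6371 × cos 21.7° × (37.7° × π/180) = 6371 × 0.9291 × 0.6580 ≈ 3890 km.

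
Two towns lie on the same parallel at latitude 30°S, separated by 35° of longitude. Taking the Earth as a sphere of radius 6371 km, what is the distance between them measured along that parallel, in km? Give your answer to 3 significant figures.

Arc length along a parallel = R cos φ · Δλ (with Δλ in radians).
= 6371 × cos 30° × (35° × π/180) = 6371 × 0.8660 × 0.6109 ≈ 3370 km.

3370 km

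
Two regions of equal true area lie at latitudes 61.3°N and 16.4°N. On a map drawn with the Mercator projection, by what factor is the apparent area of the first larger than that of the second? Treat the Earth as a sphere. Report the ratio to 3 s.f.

3.99

Mercator areal scale is sec²φ.
At 61.3°: sec²(61.3°) = 1/0.4802² = 4.336.
At 16.4°: sec²(16.4°) = 1/0.9593² = 1.087.
Ratio = 4.336/1.087 = cos²(16.4°)/cos²(61.3°) ≈ 3.99.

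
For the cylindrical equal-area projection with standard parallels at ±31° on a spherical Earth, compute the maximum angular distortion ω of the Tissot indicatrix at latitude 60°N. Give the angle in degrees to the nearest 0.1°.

59.0°

For cylindrical equal-area with standard parallel φ₀, h = cos φ / cos φ₀ and k = cos φ₀ / cos φ, so h·k = 1.
At 60°: h = 0.5833, k = 1.714; principal scales a = 1.714, b = 0.5833.
sin(ω/2) = (a − b)/(a + b) = 1.131/2.298 = 0.4922, so ω = 2 arcsin(0.4922) ≈ 59.0°.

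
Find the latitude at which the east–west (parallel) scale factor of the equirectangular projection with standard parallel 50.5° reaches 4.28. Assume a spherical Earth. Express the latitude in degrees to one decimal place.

The equidistant cylindrical projection with φ₀ = 50.5° has h = 1 (meridians true) and k = cos φ₀ / cos φ along parallels.
k = cos φ₀ / cos φ = 4.28  ⇒  cos φ = cos 50.5° / 4.28 = 0.1486.
φ = arccos(0.1486) ≈ 81.5°.

81.5°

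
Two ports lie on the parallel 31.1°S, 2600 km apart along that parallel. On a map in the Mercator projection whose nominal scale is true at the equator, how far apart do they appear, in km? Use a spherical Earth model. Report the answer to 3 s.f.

3040 km

For Mercator, h = k = sec φ (a conformal cylindrical projection has a single point scale, 1/cos φ).
Along the parallel, k = sec 31.1° = 1/0.8563 = 1.168.
Map distance = 2600 × 1.168 ≈ 3040 km.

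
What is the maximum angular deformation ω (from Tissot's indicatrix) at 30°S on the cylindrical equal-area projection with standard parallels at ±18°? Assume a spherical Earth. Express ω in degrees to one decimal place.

For cylindrical equal-area with standard parallel φ₀, h = cos φ / cos φ₀ and k = cos φ₀ / cos φ, so h·k = 1.
At 30°: h = 0.9106, k = 1.098; principal scales a = 1.098, b = 0.9106.
sin(ω/2) = (a − b)/(a + b) = 0.1876/2.009 = 0.09339, so ω = 2 arcsin(0.09339) ≈ 10.7°.

10.7°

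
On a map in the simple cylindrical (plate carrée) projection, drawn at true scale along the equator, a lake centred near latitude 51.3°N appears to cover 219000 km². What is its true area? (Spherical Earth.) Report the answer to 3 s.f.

137000 km²

For the equirectangular projection with φ₀ = 0 (plate carrée), h = 1 along meridians and k = sec φ along parallels.
Areal scale = h·k = 1 × sec φ; at 51.3°, h = 1.000, k = 1.599, so h·k = 1.599.
True area = apparent / (areal scale) = 219000 / 1.599 ≈ 137000 km².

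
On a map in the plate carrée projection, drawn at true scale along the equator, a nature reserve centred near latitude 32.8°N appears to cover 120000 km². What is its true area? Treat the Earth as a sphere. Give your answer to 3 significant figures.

101000 km²

In the plate carrée (x = Rλ, y = Rφ), meridians are true-scale (h = 1) and parallels are stretched by k = sec φ.
Areal scale = h·k = 1 × sec φ; at 32.8°, h = 1.000, k = 1.190, so h·k = 1.190.
True area = apparent / (areal scale) = 120000 / 1.190 ≈ 101000 km².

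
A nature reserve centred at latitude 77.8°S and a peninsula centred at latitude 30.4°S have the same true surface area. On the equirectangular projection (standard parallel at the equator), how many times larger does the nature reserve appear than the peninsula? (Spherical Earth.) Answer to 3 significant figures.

For the equirectangular projection with φ₀ = 0 (plate carrée), h = 1 along meridians and k = sec φ along parallels.
Areal scale at 77.8°: h·k = 1.000 × 4.732 = 4.732.
Areal scale at 30.4°: h·k = 1.000 × 1.159 = 1.159.
Ratio = 4.732/1.159 ≈ 4.08.

4.08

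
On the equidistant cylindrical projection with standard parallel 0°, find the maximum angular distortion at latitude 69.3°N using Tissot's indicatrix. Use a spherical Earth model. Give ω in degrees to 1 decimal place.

For the equirectangular projection with φ₀ = 0 (plate carrée), h = 1 along meridians and k = sec φ along parallels.
At 69.3°: h = 1.000, k = 2.829; principal scales a = 2.829, b = 1.000.
sin(ω/2) = (a − b)/(a + b) = 1.829/3.829 = 0.4777, so ω = 2 arcsin(0.4777) ≈ 57.1°.

57.1°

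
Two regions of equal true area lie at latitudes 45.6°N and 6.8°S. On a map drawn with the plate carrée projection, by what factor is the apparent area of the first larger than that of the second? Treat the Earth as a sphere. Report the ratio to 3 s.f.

1.42

In the plate carrée (x = Rλ, y = Rφ), meridians are true-scale (h = 1) and parallels are stretched by k = sec φ.
Areal scale at 45.6°: h·k = 1.000 × 1.429 = 1.429.
Areal scale at 6.8°: h·k = 1.000 × 1.007 = 1.007.
Ratio = 1.429/1.007 ≈ 1.42.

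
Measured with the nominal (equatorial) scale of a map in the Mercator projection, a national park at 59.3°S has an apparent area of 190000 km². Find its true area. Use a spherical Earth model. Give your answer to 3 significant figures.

49500 km²

For Mercator, h = k = sec φ (a conformal cylindrical projection has a single point scale, 1/cos φ).
Areal scale = k² = sec²φ = 1/cos²(59.3°) = 1/0.5105² = 3.837.
True area = apparent / (areal scale) = 190000 / 3.837 ≈ 49500 km².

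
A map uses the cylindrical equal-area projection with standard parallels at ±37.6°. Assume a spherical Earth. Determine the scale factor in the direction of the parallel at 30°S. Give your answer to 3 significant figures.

0.915

A cylindrical equal-area projection with standard parallel φ₀ has meridian scale h = cos φ / cos φ₀ and parallel scale k = cos φ₀ / cos φ (so areas are preserved, h·k = 1).
k = cos 37.6° / cos 30° = 0.7923/0.8660 = 0.9149.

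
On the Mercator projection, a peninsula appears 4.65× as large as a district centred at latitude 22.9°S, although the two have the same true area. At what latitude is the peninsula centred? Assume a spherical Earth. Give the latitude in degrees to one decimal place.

Mercator areal scale is sec²φ, so apparent-area ratio = sec²φ₁ / sec²φ₂ = cos²φ₂ / cos²φ₁.
cos²φ₂ / cos²φ₁ = 4.65  ⇒  cos φ₁ = cos 22.9° / √4.65 = 0.9212/2.156 = 0.4272.
φ₁ = arccos(0.4272) ≈ 64.7°.

64.7°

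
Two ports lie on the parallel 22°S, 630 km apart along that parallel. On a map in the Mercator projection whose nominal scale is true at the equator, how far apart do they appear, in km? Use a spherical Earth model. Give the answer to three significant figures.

679 km

For Mercator, h = k = sec φ (a conformal cylindrical projection has a single point scale, 1/cos φ).
Along the parallel, k = sec 22° = 1/0.9272 = 1.079.
Map distance = 630 × 1.079 ≈ 679 km.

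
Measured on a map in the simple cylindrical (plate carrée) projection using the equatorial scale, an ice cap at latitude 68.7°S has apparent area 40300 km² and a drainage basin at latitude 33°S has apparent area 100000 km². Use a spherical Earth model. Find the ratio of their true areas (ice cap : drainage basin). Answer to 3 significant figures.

Plate carrée has h = 1 and k = sec φ, giving areal scale sec φ; true area = (apparent area) · cos φ.
True area of ice cap: 40300 × cos(68.7°) = 40300 × 0.3633 = 14640 km².
True area of drainage basin: 100000 × cos(33°) = 100000 × 0.8387 = 83870 km².
Ratio = 14640 / 83870 ≈ 0.175.

0.175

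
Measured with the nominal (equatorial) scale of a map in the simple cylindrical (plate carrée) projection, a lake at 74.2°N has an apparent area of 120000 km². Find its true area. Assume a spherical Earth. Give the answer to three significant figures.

32700 km²

Plate carrée maps x = Rλ, y = Rφ. The meridian scale is h = 1 and the parallel scale is k = 1/cos φ = sec φ.
Areal scale = h·k = 1 × sec φ; at 74.2°, h = 1.000, k = 3.673, so h·k = 3.673.
True area = apparent / (areal scale) = 120000 / 3.673 ≈ 32700 km².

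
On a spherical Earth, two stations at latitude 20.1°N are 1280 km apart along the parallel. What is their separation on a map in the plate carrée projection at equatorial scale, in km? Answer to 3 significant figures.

Plate carrée maps x = Rλ, y = Rφ. The meridian scale is h = 1 and the parallel scale is k = 1/cos φ = sec φ.
Along the parallel, k = sec 20.1° = 1/0.9391 = 1.065.
Map distance = 1280 × 1.065 ≈ 1360 km.

1360 km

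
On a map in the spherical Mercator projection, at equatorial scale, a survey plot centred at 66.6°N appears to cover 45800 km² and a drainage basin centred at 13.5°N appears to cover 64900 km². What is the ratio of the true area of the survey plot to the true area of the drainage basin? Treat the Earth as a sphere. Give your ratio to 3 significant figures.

0.118

Mercator's areal exaggeration is sec²φ; hence true area = (apparent area) · cos²φ.
True area of survey plot: 45800 × cos²(66.6°) = 45800 × 0.1577 = 7224 km².
True area of drainage basin: 64900 × cos²(13.5°) = 64900 × 0.9455 = 61360 km².
Ratio = 7224 / 61360 ≈ 0.118.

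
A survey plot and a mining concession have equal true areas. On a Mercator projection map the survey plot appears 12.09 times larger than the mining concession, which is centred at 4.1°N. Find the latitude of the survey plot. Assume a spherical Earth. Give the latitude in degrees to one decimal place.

For equal true areas on Mercator, apparent areas scale as sec²φ, so the ratio is cos²φ₂ / cos²φ₁.
cos²φ₂ / cos²φ₁ = 12.09  ⇒  cos φ₁ = cos 4.1° / √12.09 = 0.9974/3.477 = 0.2869.
φ₁ = arccos(0.2869) ≈ 73.3°.

73.3°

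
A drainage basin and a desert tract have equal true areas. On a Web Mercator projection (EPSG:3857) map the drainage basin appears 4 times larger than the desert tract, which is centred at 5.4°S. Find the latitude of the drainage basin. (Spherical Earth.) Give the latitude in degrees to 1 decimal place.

On Mercator, (apparent₁)/(apparent₂) = sec²φ₁ / sec²φ₂ when true areas are equal.
cos²φ₂ / cos²φ₁ = 4  ⇒  cos φ₁ = cos 5.4° / √4 = 0.9956/2.000 = 0.4978.
φ₁ = arccos(0.4978) ≈ 60.1°.

60.1°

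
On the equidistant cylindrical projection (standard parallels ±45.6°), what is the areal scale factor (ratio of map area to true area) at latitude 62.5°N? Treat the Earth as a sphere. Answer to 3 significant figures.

With standard parallel φ₀ = 45.6°, the equirectangular projection gives x = Rλ cos φ₀, y = Rφ, so h = 1 and k = cos 45.6° / cos φ.
Areal scale = h·k = 1 × cos φ₀ / cos φ; at 62.5°, h = 1.000, k = 1.515, so h·k = 1.515.

1.52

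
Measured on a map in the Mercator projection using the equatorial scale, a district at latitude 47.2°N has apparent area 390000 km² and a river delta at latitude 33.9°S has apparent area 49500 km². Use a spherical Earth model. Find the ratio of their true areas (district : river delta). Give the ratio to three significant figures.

On Mercator the areal scale is sec²φ, so true area = apparent × cos²φ.
True area of district: 390000 × cos²(47.2°) = 390000 × 0.4616 = 180000 km².
True area of river delta: 49500 × cos²(33.9°) = 49500 × 0.6889 = 34100 km².
Ratio = 180000 / 34100 ≈ 5.28.

5.28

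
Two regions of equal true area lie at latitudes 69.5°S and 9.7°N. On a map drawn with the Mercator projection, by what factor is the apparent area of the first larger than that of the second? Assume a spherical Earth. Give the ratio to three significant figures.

7.92

On Mercator, area is exaggerated by sec²φ = 1/cos²φ.
At 69.5°: sec²(69.5°) = 1/0.3502² = 8.154.
At 9.7°: sec²(9.7°) = 1/0.9857² = 1.029.
Ratio = 8.154/1.029 = cos²(9.7°)/cos²(69.5°) ≈ 7.92.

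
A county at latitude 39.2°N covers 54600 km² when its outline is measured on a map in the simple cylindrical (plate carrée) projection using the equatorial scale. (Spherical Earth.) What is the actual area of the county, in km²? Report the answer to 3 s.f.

For the equirectangular projection with φ₀ = 0 (plate carrée), h = 1 along meridians and k = sec φ along parallels.
Areal scale = h·k = 1 × sec φ; at 39.2°, h = 1.000, k = 1.290, so h·k = 1.290.
True area = apparent / (areal scale) = 54600 / 1.290 ≈ 42300 km².

42300 km²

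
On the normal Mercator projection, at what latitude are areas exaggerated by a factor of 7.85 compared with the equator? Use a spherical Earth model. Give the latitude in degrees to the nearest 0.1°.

69.1°

Mercator areal scale is sec²φ.
sec²φ = 7.85  ⇒  cos²φ = 0.1274  ⇒  cos φ = 0.3569.
φ = arccos(0.3569) ≈ 69.1°.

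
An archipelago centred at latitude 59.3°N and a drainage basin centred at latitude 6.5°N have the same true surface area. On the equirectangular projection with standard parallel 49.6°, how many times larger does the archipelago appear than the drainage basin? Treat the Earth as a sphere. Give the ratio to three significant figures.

1.95

With standard parallel φ₀ = 49.6°, the equirectangular projection gives x = Rλ cos φ₀, y = Rφ, so h = 1 and k = cos 49.6° / cos φ.
Areal scale at 59.3°: h·k = 1.000 × 1.269 = 1.269.
Areal scale at 6.5°: h·k = 1.000 × 0.6523 = 0.6523.
Ratio = 1.269/0.6523 ≈ 1.95.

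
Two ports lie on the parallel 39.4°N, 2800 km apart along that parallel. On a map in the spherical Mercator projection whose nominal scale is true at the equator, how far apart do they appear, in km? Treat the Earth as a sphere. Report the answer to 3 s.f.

The Mercator projection is conformal; its linear scale factor is the same in every direction and equals sec φ = 1/cos φ.
Along the parallel, k = sec 39.4° = 1/0.7727 = 1.294.
Map distance = 2800 × 1.294 ≈ 3620 km.

3620 km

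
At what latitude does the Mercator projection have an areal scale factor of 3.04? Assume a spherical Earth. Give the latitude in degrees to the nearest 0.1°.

55.0°

Mercator areal scale is sec²φ.
sec²φ = 3.04  ⇒  cos²φ = 0.3289  ⇒  cos φ = 0.5735.
φ = arccos(0.5735) ≈ 55.0°.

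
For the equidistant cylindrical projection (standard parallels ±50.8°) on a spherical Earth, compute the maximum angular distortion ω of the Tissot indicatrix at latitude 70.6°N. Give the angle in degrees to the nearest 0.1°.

36.2°

The equidistant cylindrical projection with φ₀ = 50.8° has h = 1 (meridians true) and k = cos φ₀ / cos φ along parallels.
At 70.6°: h = 1.000, k = 1.903; principal scales a = 1.903, b = 1.000.
sin(ω/2) = (a − b)/(a + b) = 0.9028/2.903 = 0.3110, so ω = 2 arcsin(0.3110) ≈ 36.2°.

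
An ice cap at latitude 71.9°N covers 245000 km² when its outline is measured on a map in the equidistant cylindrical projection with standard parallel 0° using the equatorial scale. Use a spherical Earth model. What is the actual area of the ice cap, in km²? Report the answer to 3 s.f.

76100 km²

In the plate carrée (x = Rλ, y = Rφ), meridians are true-scale (h = 1) and parallels are stretched by k = sec φ.
Areal scale = h·k = 1 × sec φ; at 71.9°, h = 1.000, k = 3.219, so h·k = 3.219.
True area = apparent / (areal scale) = 245000 / 3.219 ≈ 76100 km².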